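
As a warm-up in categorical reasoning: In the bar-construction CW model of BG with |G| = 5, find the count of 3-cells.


In the bar-construction CW model of BG, the n-cells are indexed by
n-tuples [g_1|...|g_n] of non-identity elements of G (degenerate
simplices with some g_i = e do not contribute cells), so there are
(|G| - 1)^n n-cells.
For dim = 3 with |G| = 5:
cells = (5 - 1)^3 = 4^3 = 64

64


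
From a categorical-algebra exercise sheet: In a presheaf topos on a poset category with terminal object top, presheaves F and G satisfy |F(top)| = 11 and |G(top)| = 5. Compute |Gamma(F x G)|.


Global sections of a presheaf on a poset with terminal top satisfy
Gamma(H) ~ H(top). Presheaves admit pointwise products, so
(F x G)(top) = F(top) x G(top) (Cartesian product).
|Gamma(F x G)| = |F(top)| * |G(top)| = 11 * 5 = 55.

55


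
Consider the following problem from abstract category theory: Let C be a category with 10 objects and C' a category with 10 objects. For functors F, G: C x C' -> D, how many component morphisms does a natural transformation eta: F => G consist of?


A natural transformation eta: F => G assigns one component morphism per
object of the domain category.
The domain is the product category C x C', so
|Ob(C x C')| = |Ob(C)| * |Ob(C')| = 10 * 10 = 100.
Therefore eta has 100 component morphisms.

100


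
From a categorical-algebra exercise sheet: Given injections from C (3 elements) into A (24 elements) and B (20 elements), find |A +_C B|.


The pushout A +_C B identifies the images of C in A and B.
|A +_C B| = |A| + |B| - |C| (for injections).
= 24 + 20 - 3 = 41

41


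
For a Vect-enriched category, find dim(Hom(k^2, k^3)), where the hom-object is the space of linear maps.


In Vect-enriched categories, Hom(k^n, k^m) is the space of m x n matrices.
dim(Hom(k^2, k^3)) = 3 * 2 = 6

6


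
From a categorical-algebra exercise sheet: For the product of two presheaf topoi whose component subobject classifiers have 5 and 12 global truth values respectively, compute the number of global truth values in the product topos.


In a product of presheaf topoi E_1 x E_2, the subobject classifier
is Omega = Omega_1 x Omega_2 (componentwise), so
|Omega(top)| = |Omega_1(top_1)| * |Omega_2(top_2)|.
= 5 * 12 = 60.

60


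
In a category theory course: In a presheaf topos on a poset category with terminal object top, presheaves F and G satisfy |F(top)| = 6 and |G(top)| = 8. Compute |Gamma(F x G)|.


Global sections of a presheaf on a poset with terminal top satisfy
Gamma(H) ~ H(top). Presheaves admit pointwise products, so
(F x G)(top) = F(top) x G(top) (Cartesian product).
|Gamma(F x G)| = |F(top)| * |G(top)| = 6 * 8 = 48.

48


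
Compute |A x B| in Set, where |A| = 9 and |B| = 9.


In Set, the product A x B is the Cartesian product.
By the universal property, |A x B| = |A| * |B|.
|A x B| = 9 * 9 = 81

81


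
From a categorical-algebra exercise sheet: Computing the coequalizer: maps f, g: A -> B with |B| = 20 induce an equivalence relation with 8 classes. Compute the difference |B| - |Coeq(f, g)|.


The coequalizer Coeq(f, g) = B / ~ has one element per equivalence class.
|B| = 20, |Coeq(f, g)| = 8.
|B| - |Coeq(f, g)| = 20 - 8 = 12.

12


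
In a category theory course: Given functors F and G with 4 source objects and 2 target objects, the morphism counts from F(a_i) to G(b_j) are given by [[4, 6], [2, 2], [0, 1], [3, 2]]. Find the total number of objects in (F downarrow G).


Objects of (F downarrow G) are triples (a, b, h: F(a)->G(b)).
The count equals the sum of all entries in the hom-matrix.
sum(row 0) = 10
sum(row 1) = 4
sum(row 2) = 1
sum(row 3) = 5
Grand total = 20

20


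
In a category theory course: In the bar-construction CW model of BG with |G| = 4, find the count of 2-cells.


In the bar-construction CW model of BG, the n-cells are indexed by
n-tuples [g_1|...|g_n] of non-identity elements of G (degenerate
simplices with some g_i = e do not contribute cells), so there are
(|G| - 1)^n n-cells.
For dim = 2 with |G| = 4:
cells = (4 - 1)^2 = 3^2 = 9

9


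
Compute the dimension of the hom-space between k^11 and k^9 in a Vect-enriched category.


In Vect-enriched categories, Hom(k^n, k^m) is the space of m x n matrices.
dim(Hom(k^11, k^9)) = 9 * 11 = 99

99


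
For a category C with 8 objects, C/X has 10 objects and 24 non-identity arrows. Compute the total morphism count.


In the slice category C/X, objects are morphisms to X.
Identity morphisms: 10 (one per object of C/X).
Non-identity morphisms: 24.
Total = 10 + 24 = 34

34


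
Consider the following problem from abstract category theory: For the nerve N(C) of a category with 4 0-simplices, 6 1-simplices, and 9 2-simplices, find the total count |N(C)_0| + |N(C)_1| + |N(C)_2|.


The 2-skeleton of the nerve N(C) consists of simplices in dimensions 0, 1, 2:
  |N(C)_0| = 4 (objects)
  |N(C)_1| = 6 (morphisms)
  |N(C)_2| = 9 (composable pairs)
Total = 4 + 6 + 9 = 19

19


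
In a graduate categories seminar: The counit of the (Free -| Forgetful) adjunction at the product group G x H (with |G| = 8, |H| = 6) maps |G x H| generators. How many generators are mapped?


The counit epsilon_K: F(U(K)) -> K of the Free-Forgetful adjunction
maps |K| generators of F(U(K)) into K. For K = G x H (the product group),
|G x H| = |G| * |H|.
Total generators mapped = 8 * 6 = 48.

48


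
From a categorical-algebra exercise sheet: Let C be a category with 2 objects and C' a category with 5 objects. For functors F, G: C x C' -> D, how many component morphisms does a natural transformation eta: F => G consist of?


A natural transformation eta: F => G assigns one component morphism per
object of the domain category.
The domain is the product category C x C', so
|Ob(C x C')| = |Ob(C)| * |Ob(C')| = 2 * 5 = 10.
Therefore eta has 10 component morphisms.

10


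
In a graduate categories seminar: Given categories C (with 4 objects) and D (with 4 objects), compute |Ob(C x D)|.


The product category C x D has objects that are pairs (c, d).
Number of pairs = |Ob(C)| * |Ob(D)| = 4 * 4 = 16

16


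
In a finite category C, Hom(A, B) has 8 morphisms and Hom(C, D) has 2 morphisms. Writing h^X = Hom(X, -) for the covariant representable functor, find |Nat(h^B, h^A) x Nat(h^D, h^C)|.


By the Yoneda lemma, Nat(h^B, h^A) is isomorphic to Hom(A, B),
so |Nat(h^B, h^A)| = |Hom(A, B)| and |Nat(h^D, h^C)| = |Hom(C, D)|.
|Hom(A, B)| = 8, |Hom(C, D)| = 2.
|Nat(h^B, h^A) x Nat(h^D, h^C)| = 8 * 2 = 16

16


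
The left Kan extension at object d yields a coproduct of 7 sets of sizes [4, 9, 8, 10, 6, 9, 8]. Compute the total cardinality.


Pointwise, the left Kan extension (Lan_F H)(d) is the colimit, indexed
by the comma category (F downarrow d), of H composed with the
projection (F downarrow d) -> C. Here that colimit is given
as a coproduct (disjoint union) of sets, so its cardinality is the
sum of the sizes of the summands.
Coproduct of sets with sizes: 4 + 9 + 8 + 10 + 6 + 9 + 8
= 54

54


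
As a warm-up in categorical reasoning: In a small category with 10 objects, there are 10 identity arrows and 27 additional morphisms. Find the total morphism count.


Each object has an identity morphism, giving 10 identities.
Adding the 27 non-identity morphisms:
Total = 10 + 27 = 37

37


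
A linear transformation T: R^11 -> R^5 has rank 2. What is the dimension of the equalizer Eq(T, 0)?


The equalizer of f and the zero map is ker(f).
By the rank-nullity theorem: dim(ker(f)) = dim(domain) - rank(f).
dim(ker(f)) = 11 - 2 = 9

9


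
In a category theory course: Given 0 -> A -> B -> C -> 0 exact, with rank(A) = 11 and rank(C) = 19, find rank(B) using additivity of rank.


For a short exact sequence 0 -> A -> B -> C -> 0,
rank is additive: rank(B) = rank(A) + rank(C).
rank(B) = 11 + 19 = 30

30


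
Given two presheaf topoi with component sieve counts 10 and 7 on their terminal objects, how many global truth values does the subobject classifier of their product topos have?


In a product of presheaf topoi E_1 x E_2, the subobject classifier
is Omega = Omega_1 x Omega_2 (componentwise), so
|Omega(top)| = |Omega_1(top_1)| * |Omega_2(top_2)|.
= 10 * 7 = 70.

70


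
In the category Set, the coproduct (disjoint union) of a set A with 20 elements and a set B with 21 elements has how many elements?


In Set, the coproduct A + B is the disjoint union.
|A + B| = |A| + |B| = 20 + 21 = 41

41


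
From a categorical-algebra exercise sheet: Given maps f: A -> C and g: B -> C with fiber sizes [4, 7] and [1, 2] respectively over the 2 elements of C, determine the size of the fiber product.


The pullback A x_C B consists of pairs (a, b) with f(a) = g(b).
For each element c in C, the fiber product has |f^-1(c)| * |g^-1(c)| elements.
Summing over C: 4 * 1 + 7 * 2
= 4 + 14 = 18

18


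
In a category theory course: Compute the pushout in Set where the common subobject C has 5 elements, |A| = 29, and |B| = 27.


The pushout A +_C B identifies the images of C in A and B.
|A +_C B| = |A| + |B| - |C| (for injections).
= 29 + 27 - 5 = 51

51


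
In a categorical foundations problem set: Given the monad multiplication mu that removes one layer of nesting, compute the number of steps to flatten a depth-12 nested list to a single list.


Each application of mu: T^2 -> T removes one layer of nesting.
Starting at depth 12 (i.e., T^12(X)), we need to reach T(X).
Number of mu applications = 12 - 1 = 11

11


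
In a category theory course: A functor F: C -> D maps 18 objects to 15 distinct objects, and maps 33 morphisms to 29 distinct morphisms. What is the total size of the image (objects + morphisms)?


The image of F consists of distinct objects and distinct morphisms.
|Im(F)| on objects = 15
|Im(F)| on morphisms = 29
Total image cardinality = 15 + 29 = 44

44


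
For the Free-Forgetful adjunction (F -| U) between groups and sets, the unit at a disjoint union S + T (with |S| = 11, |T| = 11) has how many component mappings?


The unit eta_X: X -> U(F(X)) of the Free-Forgetful adjunction
maps each element of X to a generator of F(X). For X = S + T (disjoint
union in Set), |S + T| = |S| + |T|.
Total mappings = 11 + 11 = 22.

22


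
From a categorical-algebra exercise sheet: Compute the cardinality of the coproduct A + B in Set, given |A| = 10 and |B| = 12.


In Set, the coproduct A + B is the disjoint union.
|A + B| = |A| + |B| = 10 + 12 = 22

22


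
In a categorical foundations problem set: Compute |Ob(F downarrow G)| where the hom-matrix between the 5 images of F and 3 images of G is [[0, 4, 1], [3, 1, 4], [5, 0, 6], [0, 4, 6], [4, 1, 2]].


Objects of (F downarrow G) are triples (a, b, h: F(a)->G(b)).
The count equals the sum of all entries in the hom-matrix.
sum(row 0) = 5
sum(row 1) = 8
sum(row 2) = 11
sum(row 3) = 10
sum(row 4) = 7
Grand total = 41

41


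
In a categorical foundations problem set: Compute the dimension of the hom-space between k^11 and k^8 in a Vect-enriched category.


In Vect-enriched categories, Hom(k^n, k^m) is the space of m x n matrices.
dim(Hom(k^11, k^8)) = 8 * 11 = 88

88


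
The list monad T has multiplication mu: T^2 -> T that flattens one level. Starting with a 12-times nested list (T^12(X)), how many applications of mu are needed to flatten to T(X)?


Each application of mu: T^2 -> T removes one layer of nesting.
Starting at depth 12 (i.e., T^12(X)), we need to reach T(X).
Number of mu applications = 12 - 1 = 11

11


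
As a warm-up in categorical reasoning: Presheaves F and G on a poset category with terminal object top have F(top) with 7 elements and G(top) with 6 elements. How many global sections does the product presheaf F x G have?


Global sections of a presheaf on a poset with terminal top satisfy
Gamma(H) ~ H(top). Presheaves admit pointwise products, so
(F x G)(top) = F(top) x G(top) (Cartesian product).
|Gamma(F x G)| = |F(top)| * |G(top)| = 7 * 6 = 42.

42


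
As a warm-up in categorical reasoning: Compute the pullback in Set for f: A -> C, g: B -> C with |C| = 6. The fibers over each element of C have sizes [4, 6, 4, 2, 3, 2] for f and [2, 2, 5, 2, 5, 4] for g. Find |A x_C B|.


The pullback A x_C B consists of pairs (a, b) with f(a) = g(b).
For each element c in C, the fiber product has |f^-1(c)| * |g^-1(c)| elements.
Summing over C: 4 * 2 + 6 * 2 + 4 * 5 + 2 * 2 + 3 * 5 + 2 * 4
= 8 + 12 + 20 + 4 + 15 + 8 = 67

67


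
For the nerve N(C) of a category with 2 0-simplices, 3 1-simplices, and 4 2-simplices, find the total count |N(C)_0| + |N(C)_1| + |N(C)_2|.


The 2-skeleton of the nerve N(C) consists of simplices in dimensions 0, 1, 2:
  |N(C)_0| = 2 (objects)
  |N(C)_1| = 3 (morphisms)
  |N(C)_2| = 4 (composable pairs)
Total = 2 + 3 + 4 = 9

9


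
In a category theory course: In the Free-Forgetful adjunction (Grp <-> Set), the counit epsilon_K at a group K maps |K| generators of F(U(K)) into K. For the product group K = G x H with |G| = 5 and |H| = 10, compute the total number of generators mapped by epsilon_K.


The counit epsilon_K: F(U(K)) -> K of the Free-Forgetful adjunction
maps |K| generators of F(U(K)) into K. For K = G x H (the product group),
|G x H| = |G| * |H|.
Total generators mapped = 5 * 10 = 50.

50


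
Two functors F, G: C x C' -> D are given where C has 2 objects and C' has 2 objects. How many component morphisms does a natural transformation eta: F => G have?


A natural transformation eta: F => G assigns one component morphism per
object of the domain category.
The domain is the product category C x C', so
|Ob(C x C')| = |Ob(C)| * |Ob(C')| = 2 * 2 = 4.
Therefore eta has 4 component morphisms.

4


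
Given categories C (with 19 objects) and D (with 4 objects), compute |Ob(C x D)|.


The product category C x D has objects that are pairs (c, d).
Number of pairs = |Ob(C)| * |Ob(D)| = 19 * 4 = 76

76


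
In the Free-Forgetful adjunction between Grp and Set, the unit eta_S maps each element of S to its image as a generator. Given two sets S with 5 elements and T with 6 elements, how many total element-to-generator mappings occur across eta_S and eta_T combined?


The unit eta_X: X -> U(F(X)) of the Free-Forgetful adjunction
maps each element of X to a generator of F(X). For X = S + T (disjoint
union in Set), |S + T| = |S| + |T|.
Total mappings = 5 + 6 = 11.

11


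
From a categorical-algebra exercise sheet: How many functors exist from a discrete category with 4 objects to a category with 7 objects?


A functor from a discrete category C to D is determined by
where each object maps. Each of the 4 objects of C can map
to any of the 7 objects of D independently.
Number of functors = 7^4 = 2401

2401


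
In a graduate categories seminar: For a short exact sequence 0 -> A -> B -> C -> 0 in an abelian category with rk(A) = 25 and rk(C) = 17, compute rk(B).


For a short exact sequence 0 -> A -> B -> C -> 0,
rank is additive: rank(B) = rank(A) + rank(C).
rank(B) = 25 + 17 = 42

42


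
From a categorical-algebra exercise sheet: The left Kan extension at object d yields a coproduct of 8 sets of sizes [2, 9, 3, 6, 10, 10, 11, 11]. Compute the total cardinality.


Pointwise, the left Kan extension (Lan_F H)(d) is the colimit, indexed
by the comma category (F downarrow d), of H composed with the
projection (F downarrow d) -> C. Here that colimit is given
as a coproduct (disjoint union) of sets, so its cardinality is the
sum of the sizes of the summands.
Coproduct of sets with sizes: 2 + 9 + 3 + 6 + 10 + 10 + 11 + 11
= 62

62


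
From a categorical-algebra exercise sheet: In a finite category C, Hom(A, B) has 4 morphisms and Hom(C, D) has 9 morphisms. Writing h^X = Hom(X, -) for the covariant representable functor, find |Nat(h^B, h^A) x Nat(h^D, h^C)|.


By the Yoneda lemma, Nat(h^B, h^A) is isomorphic to Hom(A, B),
so |Nat(h^B, h^A)| = |Hom(A, B)| and |Nat(h^D, h^C)| = |Hom(C, D)|.
|Hom(A, B)| = 4, |Hom(C, D)| = 9.
|Nat(h^B, h^A) x Nat(h^D, h^C)| = 4 * 9 = 36

36


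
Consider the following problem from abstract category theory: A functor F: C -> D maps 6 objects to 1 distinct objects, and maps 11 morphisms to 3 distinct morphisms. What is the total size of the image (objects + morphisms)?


The image of F consists of distinct objects and distinct morphisms.
|Im(F)| on objects = 1
|Im(F)| on morphisms = 3
Total image cardinality = 1 + 3 = 4

4


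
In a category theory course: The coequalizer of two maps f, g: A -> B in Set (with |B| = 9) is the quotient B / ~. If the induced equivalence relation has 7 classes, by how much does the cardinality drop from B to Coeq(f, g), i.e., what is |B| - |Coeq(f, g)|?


The coequalizer Coeq(f, g) = B / ~ has one element per equivalence class.
|B| = 9, |Coeq(f, g)| = 7.
|B| - |Coeq(f, g)| = 9 - 7 = 2.

2


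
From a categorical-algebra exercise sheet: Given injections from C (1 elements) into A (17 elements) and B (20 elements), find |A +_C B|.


The pushout A +_C B identifies the images of C in A and B.
|A +_C B| = |A| + |B| - |C| (for injections).
= 17 + 20 - 1 = 36

36


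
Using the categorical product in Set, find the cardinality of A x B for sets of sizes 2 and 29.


In Set, the product A x B is the Cartesian product.
By the universal property, |A x B| = |A| * |B|.
|A x B| = 2 * 29 = 58

58


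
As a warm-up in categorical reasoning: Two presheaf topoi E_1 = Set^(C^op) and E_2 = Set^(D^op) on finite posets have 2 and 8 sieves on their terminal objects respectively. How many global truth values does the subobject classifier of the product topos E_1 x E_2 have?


In a product of presheaf topoi E_1 x E_2, the subobject classifier
is Omega = Omega_1 x Omega_2 (componentwise), so
|Omega(top)| = |Omega_1(top_1)| * |Omega_2(top_2)|.
= 2 * 8 = 16.

16


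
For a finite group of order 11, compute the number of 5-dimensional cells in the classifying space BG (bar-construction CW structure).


In the bar-construction CW model of BG, the n-cells are indexed by
n-tuples [g_1|...|g_n] of non-identity elements of G (degenerate
simplices with some g_i = e do not contribute cells), so there are
(|G| - 1)^n n-cells.
For dim = 5 with |G| = 11:
cells = (11 - 1)^5 = 10^5 = 100000

100000


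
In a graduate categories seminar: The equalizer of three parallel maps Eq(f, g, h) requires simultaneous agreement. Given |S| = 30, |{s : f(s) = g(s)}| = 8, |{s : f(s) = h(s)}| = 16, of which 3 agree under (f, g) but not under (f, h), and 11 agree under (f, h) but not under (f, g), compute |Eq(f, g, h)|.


Eq(f, g, h) is the triple-agreement set: points in S where all three
maps take the same value. Using inclusion-exclusion on the pairwise data:
Pair (f, g) agrees on 8 points; pair (f, h) on 16 points.
Points agreeing under (f, g) but not (f, h) = 3; under (f, h) but not (f, g) = 11.
Triple-agreement = agreement-in-(f, g) minus points that agree under (f, g) but not (f, h):
|Eq(f, g, h)| = 8 - 3 = 5
(cross-check via (f, h): 16 - 11 = 5.)

5


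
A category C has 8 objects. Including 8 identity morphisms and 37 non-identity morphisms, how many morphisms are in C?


Each object has an identity morphism, giving 8 identities.
Adding the 37 non-identity morphisms:
Total = 8 + 37 = 45

45


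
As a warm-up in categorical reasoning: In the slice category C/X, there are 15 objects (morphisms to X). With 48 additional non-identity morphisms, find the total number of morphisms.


In the slice category C/X, objects are morphisms to X.
Identity morphisms: 15 (one per object of C/X).
Non-identity morphisms: 48.
Total = 15 + 48 = 63

63


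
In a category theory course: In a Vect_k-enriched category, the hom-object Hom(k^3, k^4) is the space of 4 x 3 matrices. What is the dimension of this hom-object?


In Vect-enriched categories, Hom(k^n, k^m) is the space of m x n matrices.
dim(Hom(k^3, k^4)) = 4 * 3 = 12

12


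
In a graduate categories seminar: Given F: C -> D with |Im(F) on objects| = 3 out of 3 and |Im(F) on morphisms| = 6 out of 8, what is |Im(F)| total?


The image of F consists of distinct objects and distinct morphisms.
|Im(F)| on objects = 3
|Im(F)| on morphisms = 6
Total image cardinality = 3 + 6 = 9

9


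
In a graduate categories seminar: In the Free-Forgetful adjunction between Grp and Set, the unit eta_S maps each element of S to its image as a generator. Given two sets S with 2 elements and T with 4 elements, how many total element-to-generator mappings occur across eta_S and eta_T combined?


The unit eta_X: X -> U(F(X)) of the Free-Forgetful adjunction
maps each element of X to a generator of F(X). For X = S + T (disjoint
union in Set), |S + T| = |S| + |T|.
Total mappings = 2 + 4 = 6.

6


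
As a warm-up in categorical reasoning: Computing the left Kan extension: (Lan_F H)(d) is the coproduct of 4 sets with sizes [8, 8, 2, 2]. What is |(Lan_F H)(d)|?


Pointwise, the left Kan extension (Lan_F H)(d) is the colimit, indexed
by the comma category (F downarrow d), of H composed with the
projection (F downarrow d) -> C. Here that colimit is given
as a coproduct (disjoint union) of sets, so its cardinality is the
sum of the sizes of the summands.
Coproduct of sets with sizes: 8 + 8 + 2 + 2
= 20

20


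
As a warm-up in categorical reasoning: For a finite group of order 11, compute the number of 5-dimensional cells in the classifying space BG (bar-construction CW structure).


In the bar-construction CW model of BG, the n-cells are indexed by
n-tuples [g_1|...|g_n] of non-identity elements of G (degenerate
simplices with some g_i = e do not contribute cells), so there are
(|G| - 1)^n n-cells.
For dim = 5 with |G| = 11:
cells = (11 - 1)^5 = 10^5 = 100000

100000


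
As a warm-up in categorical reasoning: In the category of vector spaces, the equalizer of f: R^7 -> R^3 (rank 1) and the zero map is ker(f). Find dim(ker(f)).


The equalizer of f and the zero map is ker(f).
By the rank-nullity theorem: dim(ker(f)) = dim(domain) - rank(f).
dim(ker(f)) = 7 - 1 = 6

6


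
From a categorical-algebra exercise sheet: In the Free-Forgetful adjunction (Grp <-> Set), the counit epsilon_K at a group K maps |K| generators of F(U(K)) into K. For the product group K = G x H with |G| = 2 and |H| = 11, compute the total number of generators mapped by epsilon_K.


The counit epsilon_K: F(U(K)) -> K of the Free-Forgetful adjunction
maps |K| generators of F(U(K)) into K. For K = G x H (the product group),
|G x H| = |G| * |H|.
Total generators mapped = 2 * 11 = 22.

22


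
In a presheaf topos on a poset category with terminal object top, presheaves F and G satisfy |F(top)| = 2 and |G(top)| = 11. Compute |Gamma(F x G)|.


Global sections of a presheaf on a poset with terminal top satisfy
Gamma(H) ~ H(top). Presheaves admit pointwise products, so
(F x G)(top) = F(top) x G(top) (Cartesian product).
|Gamma(F x G)| = |F(top)| * |G(top)| = 2 * 11 = 22.

22


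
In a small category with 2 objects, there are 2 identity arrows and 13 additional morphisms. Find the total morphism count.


Each object has an identity morphism, giving 2 identities.
Adding the 13 non-identity morphisms:
Total = 2 + 13 = 15

15


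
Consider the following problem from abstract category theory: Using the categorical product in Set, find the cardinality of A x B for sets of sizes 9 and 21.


In Set, the product A x B is the Cartesian product.
By the universal property, |A x B| = |A| * |B|.
|A x B| = 9 * 21 = 189

189


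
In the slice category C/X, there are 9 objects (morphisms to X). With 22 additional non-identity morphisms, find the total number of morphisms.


In the slice category C/X, objects are morphisms to X.
Identity morphisms: 9 (one per object of C/X).
Non-identity morphisms: 22.
Total = 9 + 22 = 31

31


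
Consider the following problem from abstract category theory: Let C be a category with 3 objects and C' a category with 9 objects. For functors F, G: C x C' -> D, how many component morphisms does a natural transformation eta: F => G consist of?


A natural transformation eta: F => G assigns one component morphism per
object of the domain category.
The domain is the product category C x C', so
|Ob(C x C')| = |Ob(C)| * |Ob(C')| = 3 * 9 = 27.
Therefore eta has 27 component morphisms.

27


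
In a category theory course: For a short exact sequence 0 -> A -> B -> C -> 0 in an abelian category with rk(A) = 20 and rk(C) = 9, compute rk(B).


For a short exact sequence 0 -> A -> B -> C -> 0,
rank is additive: rank(B) = rank(A) + rank(C).
rank(B) = 20 + 9 = 29

29


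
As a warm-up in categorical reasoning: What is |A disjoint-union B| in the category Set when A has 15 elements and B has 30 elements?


In Set, the coproduct A + B is the disjoint union.
|A + B| = |A| + |B| = 15 + 30 = 45

45


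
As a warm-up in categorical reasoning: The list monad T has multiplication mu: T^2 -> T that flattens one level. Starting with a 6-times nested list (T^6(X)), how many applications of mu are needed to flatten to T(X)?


Each application of mu: T^2 -> T removes one layer of nesting.
Starting at depth 6 (i.e., T^6(X)), we need to reach T(X).
Number of mu applications = 6 - 1 = 5

5


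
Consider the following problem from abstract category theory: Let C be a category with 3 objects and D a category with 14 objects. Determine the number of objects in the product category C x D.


The product category C x D has objects that are pairs (c, d).
Number of pairs = |Ob(C)| * |Ob(D)| = 3 * 14 = 42

42


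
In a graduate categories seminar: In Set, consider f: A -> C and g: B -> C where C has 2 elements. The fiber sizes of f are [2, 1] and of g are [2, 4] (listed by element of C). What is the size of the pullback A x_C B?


The pullback A x_C B consists of pairs (a, b) with f(a) = g(b).
For each element c in C, the fiber product has |f^-1(c)| * |g^-1(c)| elements.
Summing over C: 2 * 2 + 1 * 4
= 4 + 4 = 8

8


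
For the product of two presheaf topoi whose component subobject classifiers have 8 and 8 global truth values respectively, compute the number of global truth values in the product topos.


In a product of presheaf topoi E_1 x E_2, the subobject classifier
is Omega = Omega_1 x Omega_2 (componentwise), so
|Omega(top)| = |Omega_1(top_1)| * |Omega_2(top_2)|.
= 8 * 8 = 64.

64


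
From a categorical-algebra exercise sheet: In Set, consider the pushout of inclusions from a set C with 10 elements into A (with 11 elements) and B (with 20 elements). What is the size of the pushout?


The pushout A +_C B identifies the images of C in A and B.
|A +_C B| = |A| + |B| - |C| (for injections).
= 11 + 20 - 10 = 21

21


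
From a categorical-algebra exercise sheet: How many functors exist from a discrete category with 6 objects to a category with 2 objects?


A functor from a discrete category C to D is determined by
where each object maps. Each of the 6 objects of C can map
to any of the 2 objects of D independently.
Number of functors = 2^6 = 64

64


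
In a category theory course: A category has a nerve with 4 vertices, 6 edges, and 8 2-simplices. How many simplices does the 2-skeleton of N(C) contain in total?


The 2-skeleton of the nerve N(C) consists of simplices in dimensions 0, 1, 2:
  |N(C)_0| = 4 (objects)
  |N(C)_1| = 6 (morphisms)
  |N(C)_2| = 8 (composable pairs)
Total = 4 + 6 + 8 = 18

18


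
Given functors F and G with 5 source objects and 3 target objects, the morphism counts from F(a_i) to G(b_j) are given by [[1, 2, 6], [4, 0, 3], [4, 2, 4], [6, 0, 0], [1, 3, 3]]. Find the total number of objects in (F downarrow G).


Objects of (F downarrow G) are triples (a, b, h: F(a)->G(b)).
The count equals the sum of all entries in the hom-matrix.
sum(row 0) = 9
sum(row 1) = 7
sum(row 2) = 10
sum(row 3) = 6
sum(row 4) = 7
Grand total = 39

39


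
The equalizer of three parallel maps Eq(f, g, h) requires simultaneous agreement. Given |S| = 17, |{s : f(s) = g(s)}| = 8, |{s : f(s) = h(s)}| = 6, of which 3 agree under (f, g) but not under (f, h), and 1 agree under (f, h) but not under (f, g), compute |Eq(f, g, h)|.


Eq(f, g, h) is the triple-agreement set: points in S where all three
maps take the same value. Using inclusion-exclusion on the pairwise data:
Pair (f, g) agrees on 8 points; pair (f, h) on 6 points.
Points agreeing under (f, g) but not (f, h) = 3; under (f, h) but not (f, g) = 1.
Triple-agreement = agreement-in-(f, g) minus points that agree under (f, g) but not (f, h):
|Eq(f, g, h)| = 8 - 3 = 5
(cross-check via (f, h): 6 - 1 = 5.)

5


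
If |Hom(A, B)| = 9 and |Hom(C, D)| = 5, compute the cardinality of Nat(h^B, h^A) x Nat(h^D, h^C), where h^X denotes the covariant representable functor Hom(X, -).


By the Yoneda lemma, Nat(h^B, h^A) is isomorphic to Hom(A, B),
so |Nat(h^B, h^A)| = |Hom(A, B)| and |Nat(h^D, h^C)| = |Hom(C, D)|.
|Hom(A, B)| = 9, |Hom(C, D)| = 5.
|Nat(h^B, h^A) x Nat(h^D, h^C)| = 9 * 5 = 45

45


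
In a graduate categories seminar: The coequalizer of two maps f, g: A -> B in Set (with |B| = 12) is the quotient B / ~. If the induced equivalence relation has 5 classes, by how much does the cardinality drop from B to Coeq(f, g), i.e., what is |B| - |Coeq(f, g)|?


The coequalizer Coeq(f, g) = B / ~ has one element per equivalence class.
|B| = 12, |Coeq(f, g)| = 5.
|B| - |Coeq(f, g)| = 12 - 5 = 7.

7


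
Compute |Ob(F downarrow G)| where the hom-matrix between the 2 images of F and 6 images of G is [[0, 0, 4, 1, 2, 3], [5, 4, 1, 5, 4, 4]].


Objects of (F downarrow G) are triples (a, b, h: F(a)->G(b)).
The count equals the sum of all entries in the hom-matrix.
sum(row 0) = 10
sum(row 1) = 23
Grand total = 33

33


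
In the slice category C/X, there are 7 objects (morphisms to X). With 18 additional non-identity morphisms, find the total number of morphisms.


In the slice category C/X, objects are morphisms to X.
Identity morphisms: 7 (one per object of C/X).
Non-identity morphisms: 18.
Total = 7 + 18 = 25

25


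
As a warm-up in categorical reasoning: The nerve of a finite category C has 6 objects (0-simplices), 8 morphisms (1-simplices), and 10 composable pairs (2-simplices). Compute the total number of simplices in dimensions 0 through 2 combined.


The 2-skeleton of the nerve N(C) consists of simplices in dimensions 0, 1, 2:
  |N(C)_0| = 6 (objects)
  |N(C)_1| = 8 (morphisms)
  |N(C)_2| = 10 (composable pairs)
Total = 6 + 8 + 10 = 24

24


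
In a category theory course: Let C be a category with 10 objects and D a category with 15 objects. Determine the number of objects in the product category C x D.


The product category C x D has objects that are pairs (c, d).
Number of pairs = |Ob(C)| * |Ob(D)| = 10 * 15 = 150

150


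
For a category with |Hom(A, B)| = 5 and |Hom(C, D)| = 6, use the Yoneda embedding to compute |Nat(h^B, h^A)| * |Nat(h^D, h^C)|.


By the Yoneda lemma, Nat(h^B, h^A) is isomorphic to Hom(A, B),
so |Nat(h^B, h^A)| = |Hom(A, B)| and |Nat(h^D, h^C)| = |Hom(C, D)|.
|Hom(A, B)| = 5, |Hom(C, D)| = 6.
|Nat(h^B, h^A) x Nat(h^D, h^C)| = 5 * 6 = 30

30


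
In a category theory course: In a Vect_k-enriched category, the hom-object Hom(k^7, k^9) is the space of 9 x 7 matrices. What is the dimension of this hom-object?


In Vect-enriched categories, Hom(k^n, k^m) is the space of m x n matrices.
dim(Hom(k^7, k^9)) = 9 * 7 = 63

63


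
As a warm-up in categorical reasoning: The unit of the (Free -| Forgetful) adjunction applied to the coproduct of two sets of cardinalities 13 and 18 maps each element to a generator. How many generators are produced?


The unit eta_X: X -> U(F(X)) of the Free-Forgetful adjunction
maps each element of X to a generator of F(X). For X = S + T (disjoint
union in Set), |S + T| = |S| + |T|.
Total mappings = 13 + 18 = 31.

31


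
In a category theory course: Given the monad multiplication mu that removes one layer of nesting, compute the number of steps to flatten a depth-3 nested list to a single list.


Each application of mu: T^2 -> T removes one layer of nesting.
Starting at depth 3 (i.e., T^3(X)), we need to reach T(X).
Number of mu applications = 3 - 1 = 2

2


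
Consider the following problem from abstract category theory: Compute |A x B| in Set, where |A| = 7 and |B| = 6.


In Set, the product A x B is the Cartesian product.
By the universal property, |A x B| = |A| * |B|.
|A x B| = 7 * 6 = 42

42


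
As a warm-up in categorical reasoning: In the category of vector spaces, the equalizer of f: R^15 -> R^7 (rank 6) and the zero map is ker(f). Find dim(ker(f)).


The equalizer of f and the zero map is ker(f).
By the rank-nullity theorem: dim(ker(f)) = dim(domain) - rank(f).
dim(ker(f)) = 15 - 6 = 9

9


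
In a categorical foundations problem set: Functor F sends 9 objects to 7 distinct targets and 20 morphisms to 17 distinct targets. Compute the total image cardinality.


The image of F consists of distinct objects and distinct morphisms.
|Im(F)| on objects = 7
|Im(F)| on morphisms = 17
Total image cardinality = 7 + 17 = 24

24


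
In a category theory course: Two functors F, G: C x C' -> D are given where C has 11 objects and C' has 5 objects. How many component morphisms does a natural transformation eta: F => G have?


A natural transformation eta: F => G assigns one component morphism per
object of the domain category.
The domain is the product category C x C', so
|Ob(C x C')| = |Ob(C)| * |Ob(C')| = 11 * 5 = 55.
Therefore eta has 55 component morphisms.

55


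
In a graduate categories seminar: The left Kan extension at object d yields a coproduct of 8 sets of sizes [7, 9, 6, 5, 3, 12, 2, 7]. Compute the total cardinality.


Pointwise, the left Kan extension (Lan_F H)(d) is the colimit, indexed
by the comma category (F downarrow d), of H composed with the
projection (F downarrow d) -> C. Here that colimit is given
as a coproduct (disjoint union) of sets, so its cardinality is the
sum of the sizes of the summands.
Coproduct of sets with sizes: 7 + 9 + 6 + 5 + 3 + 12 + 2 + 7
= 51

51


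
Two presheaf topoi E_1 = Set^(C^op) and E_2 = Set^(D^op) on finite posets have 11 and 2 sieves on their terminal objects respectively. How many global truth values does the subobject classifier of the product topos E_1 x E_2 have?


In a product of presheaf topoi E_1 x E_2, the subobject classifier
is Omega = Omega_1 x Omega_2 (componentwise), so
|Omega(top)| = |Omega_1(top_1)| * |Omega_2(top_2)|.
= 11 * 2 = 22.

22


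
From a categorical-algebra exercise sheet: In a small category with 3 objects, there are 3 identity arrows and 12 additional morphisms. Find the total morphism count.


Each object has an identity morphism, giving 3 identities.
Adding the 12 non-identity morphisms:
Total = 3 + 12 = 15

15


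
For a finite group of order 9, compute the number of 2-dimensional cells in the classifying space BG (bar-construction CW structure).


In the bar-construction CW model of BG, the n-cells are indexed by
n-tuples [g_1|...|g_n] of non-identity elements of G (degenerate
simplices with some g_i = e do not contribute cells), so there are
(|G| - 1)^n n-cells.
For dim = 2 with |G| = 9:
cells = (9 - 1)^2 = 8^2 = 64

64


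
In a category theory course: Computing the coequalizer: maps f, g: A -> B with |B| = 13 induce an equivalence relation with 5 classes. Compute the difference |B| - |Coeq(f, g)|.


The coequalizer Coeq(f, g) = B / ~ has one element per equivalence class.
|B| = 13, |Coeq(f, g)| = 5.
|B| - |Coeq(f, g)| = 13 - 5 = 8.

8


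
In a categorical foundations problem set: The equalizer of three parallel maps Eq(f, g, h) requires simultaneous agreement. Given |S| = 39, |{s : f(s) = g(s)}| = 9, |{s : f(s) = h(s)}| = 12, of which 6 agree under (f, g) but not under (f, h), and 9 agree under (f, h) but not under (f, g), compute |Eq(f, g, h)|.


Eq(f, g, h) is the triple-agreement set: points in S where all three
maps take the same value. Using inclusion-exclusion on the pairwise data:
Pair (f, g) agrees on 9 points; pair (f, h) on 12 points.
Points agreeing under (f, g) but not (f, h) = 6; under (f, h) but not (f, g) = 9.
Triple-agreement = agreement-in-(f, g) minus points that agree under (f, g) but not (f, h):
|Eq(f, g, h)| = 9 - 6 = 3
(cross-check via (f, h): 12 - 9 = 3.)

3


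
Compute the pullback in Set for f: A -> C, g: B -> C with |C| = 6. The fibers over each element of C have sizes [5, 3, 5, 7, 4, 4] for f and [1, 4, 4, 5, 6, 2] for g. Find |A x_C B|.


The pullback A x_C B consists of pairs (a, b) with f(a) = g(b).
For each element c in C, the fiber product has |f^-1(c)| * |g^-1(c)| elements.
Summing over C: 5 * 1 + 3 * 4 + 5 * 4 + 7 * 5 + 4 * 6 + 4 * 2
= 5 + 12 + 20 + 35 + 24 + 8 = 104

104


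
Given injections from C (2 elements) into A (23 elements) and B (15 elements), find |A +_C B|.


The pushout A +_C B identifies the images of C in A and B.
|A +_C B| = |A| + |B| - |C| (for injections).
= 23 + 15 - 2 = 36

36


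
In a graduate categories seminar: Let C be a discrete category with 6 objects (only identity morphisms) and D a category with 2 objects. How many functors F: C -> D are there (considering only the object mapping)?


A functor from a discrete category C to D is determined by
where each object maps. Each of the 6 objects of C can map
to any of the 2 objects of D independently.
Number of functors = 2^6 = 64

64


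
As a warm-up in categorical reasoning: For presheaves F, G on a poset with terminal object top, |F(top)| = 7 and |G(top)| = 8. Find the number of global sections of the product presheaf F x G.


Global sections of a presheaf on a poset with terminal top satisfy
Gamma(H) ~ H(top). Presheaves admit pointwise products, so
(F x G)(top) = F(top) x G(top) (Cartesian product).
|Gamma(F x G)| = |F(top)| * |G(top)| = 7 * 8 = 56.

56


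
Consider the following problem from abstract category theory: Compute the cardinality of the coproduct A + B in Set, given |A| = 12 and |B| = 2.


In Set, the coproduct A + B is the disjoint union.
|A + B| = |A| + |B| = 12 + 2 = 14

14


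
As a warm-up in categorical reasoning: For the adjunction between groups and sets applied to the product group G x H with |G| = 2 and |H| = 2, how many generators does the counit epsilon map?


The counit epsilon_K: F(U(K)) -> K of the Free-Forgetful adjunction
maps |K| generators of F(U(K)) into K. For K = G x H (the product group),
|G x H| = |G| * |H|.
Total generators mapped = 2 * 2 = 4.

4


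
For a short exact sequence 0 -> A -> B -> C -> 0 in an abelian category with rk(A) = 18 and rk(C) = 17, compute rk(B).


For a short exact sequence 0 -> A -> B -> C -> 0,
rank is additive: rank(B) = rank(A) + rank(C).
rank(B) = 18 + 17 = 35

35


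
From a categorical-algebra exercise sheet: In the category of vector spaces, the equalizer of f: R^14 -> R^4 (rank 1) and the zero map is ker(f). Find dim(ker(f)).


The equalizer of f and the zero map is ker(f).
By the rank-nullity theorem: dim(ker(f)) = dim(domain) - rank(f).
dim(ker(f)) = 14 - 1 = 13

13


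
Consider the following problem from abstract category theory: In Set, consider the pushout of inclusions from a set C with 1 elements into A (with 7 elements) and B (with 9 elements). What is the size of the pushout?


The pushout A +_C B identifies the images of C in A and B.
|A +_C B| = |A| + |B| - |C| (for injections).
= 7 + 9 - 1 = 15

15


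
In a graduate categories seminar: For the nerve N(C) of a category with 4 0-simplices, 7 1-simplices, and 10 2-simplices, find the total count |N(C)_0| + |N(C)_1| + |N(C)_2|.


The 2-skeleton of the nerve N(C) consists of simplices in dimensions 0, 1, 2:
  |N(C)_0| = 4 (objects)
  |N(C)_1| = 7 (morphisms)
  |N(C)_2| = 10 (composable pairs)
Total = 4 + 7 + 10 = 21

21


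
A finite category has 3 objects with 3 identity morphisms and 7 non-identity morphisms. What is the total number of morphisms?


Each object has an identity morphism, giving 3 identities.
Adding the 7 non-identity morphisms:
Total = 3 + 7 = 10

10


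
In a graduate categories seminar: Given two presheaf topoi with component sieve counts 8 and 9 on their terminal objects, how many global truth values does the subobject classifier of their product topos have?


In a product of presheaf topoi E_1 x E_2, the subobject classifier
is Omega = Omega_1 x Omega_2 (componentwise), so
|Omega(top)| = |Omega_1(top_1)| * |Omega_2(top_2)|.
= 8 * 9 = 72.

72
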